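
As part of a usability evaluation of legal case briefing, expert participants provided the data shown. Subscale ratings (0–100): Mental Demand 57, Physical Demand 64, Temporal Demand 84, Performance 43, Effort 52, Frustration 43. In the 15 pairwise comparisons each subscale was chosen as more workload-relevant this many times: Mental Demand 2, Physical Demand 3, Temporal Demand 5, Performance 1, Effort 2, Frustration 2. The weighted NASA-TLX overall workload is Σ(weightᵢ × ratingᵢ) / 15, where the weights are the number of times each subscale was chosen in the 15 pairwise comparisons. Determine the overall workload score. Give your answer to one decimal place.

The tallies are the weights (they sum to 15).
Weighted sum = 2·57 + 3·64 + 5·84 + 1·43 + 2·52 + 2·43
            = 114 + 192 + 420 + 43 + 104 + 86 = 959.
Overall workload = 959 / 15 = 63.9333 ≈ 63.9.

63.9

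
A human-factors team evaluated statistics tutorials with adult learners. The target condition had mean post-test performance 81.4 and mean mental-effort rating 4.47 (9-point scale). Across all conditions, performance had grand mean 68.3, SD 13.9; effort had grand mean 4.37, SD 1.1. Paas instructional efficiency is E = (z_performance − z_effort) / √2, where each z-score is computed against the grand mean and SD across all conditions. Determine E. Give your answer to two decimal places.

0.60

z_performance = (81.4 − 68.3) / 13.9 = 13.1000 / 13.9 = 0.9424.
z_effort = (4.47 − 4.37) / 1.1 = 0.1000 / 1.1 = 0.0909.
z_P − z_E = 0.9424 − 0.0909 = 0.8515.
E = 0.8515 / √2 = 0.8515 / 1.41421 = 0.6021 ≈ 0.60.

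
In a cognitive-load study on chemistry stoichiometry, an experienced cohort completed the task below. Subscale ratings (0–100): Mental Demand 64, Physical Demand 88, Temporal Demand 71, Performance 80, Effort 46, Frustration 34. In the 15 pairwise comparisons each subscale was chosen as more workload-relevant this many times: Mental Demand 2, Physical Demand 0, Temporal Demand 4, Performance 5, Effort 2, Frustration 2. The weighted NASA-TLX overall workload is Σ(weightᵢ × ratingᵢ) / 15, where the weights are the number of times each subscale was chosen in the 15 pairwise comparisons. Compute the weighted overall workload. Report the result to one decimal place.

The tallies are the weights (they sum to 15).
Weighted sum = 2·64 + 0·88 + 4·71 + 5·80 + 2·46 + 2·34
            = 128 + 0 + 284 + 400 + 92 + 68 = 972.
Overall workload = 972 / 15 = 64.8000 ≈ 64.8.

64.8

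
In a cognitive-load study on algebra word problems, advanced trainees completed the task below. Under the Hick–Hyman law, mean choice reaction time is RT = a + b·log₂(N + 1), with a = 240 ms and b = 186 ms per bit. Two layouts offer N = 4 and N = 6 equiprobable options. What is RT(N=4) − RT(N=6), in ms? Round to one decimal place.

RT(4) = 240 + 186·log₂(5) = 240 + 186·2.3219 = 671.8734 ms.
RT(6) = 240 + 186·log₂(7) = 240 + 186·2.8074 = 762.1764 ms.
Difference = 671.8734 − 762.1764 = -90.3030 ≈ -90.3 ms.

-90.3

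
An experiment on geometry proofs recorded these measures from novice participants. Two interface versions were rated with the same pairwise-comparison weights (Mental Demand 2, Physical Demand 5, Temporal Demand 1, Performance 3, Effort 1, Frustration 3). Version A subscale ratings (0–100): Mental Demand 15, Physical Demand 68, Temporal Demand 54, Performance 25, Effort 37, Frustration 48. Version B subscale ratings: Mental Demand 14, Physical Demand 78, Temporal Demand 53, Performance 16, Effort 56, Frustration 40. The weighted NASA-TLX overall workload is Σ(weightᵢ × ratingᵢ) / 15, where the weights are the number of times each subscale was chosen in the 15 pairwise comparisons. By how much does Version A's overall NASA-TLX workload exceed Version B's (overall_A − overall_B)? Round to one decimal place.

-1.0

Version A weighted sum = 2·15 + 5·68 + 1·54 + 3·25 + 1·37 + 3·48 = 30 + 340 + 54 + 75 + 37 + 144 = 680; overall_A = 680/15 = 45.3333.
Version B weighted sum = 2·14 + 5·78 + 1·53 + 3·16 + 1·56 + 3·40 = 28 + 390 + 53 + 48 + 56 + 120 = 695; overall_B = 695/15 = 46.3333.
Difference = 45.3333 − 46.3333 = -1.0000 ≈ -1.0.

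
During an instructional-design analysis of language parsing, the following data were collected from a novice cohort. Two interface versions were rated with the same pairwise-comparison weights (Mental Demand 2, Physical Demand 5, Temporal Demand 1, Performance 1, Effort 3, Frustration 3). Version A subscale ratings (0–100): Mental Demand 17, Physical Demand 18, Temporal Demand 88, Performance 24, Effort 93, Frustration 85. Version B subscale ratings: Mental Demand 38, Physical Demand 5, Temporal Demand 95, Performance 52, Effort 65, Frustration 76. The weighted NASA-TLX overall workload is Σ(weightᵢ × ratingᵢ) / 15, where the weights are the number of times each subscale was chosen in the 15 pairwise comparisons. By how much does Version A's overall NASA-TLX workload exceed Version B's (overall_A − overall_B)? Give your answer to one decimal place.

Version A weighted sum = 2·17 + 5·18 + 1·88 + 1·24 + 3·93 + 3·85 = 34 + 90 + 88 + 24 + 279 + 255 = 770; overall_A = 770/15 = 51.3333.
Version B weighted sum = 2·38 + 5·5 + 1·95 + 1·52 + 3·65 + 3·76 = 76 + 25 + 95 + 52 + 195 + 228 = 671; overall_B = 671/15 = 44.7333.
Difference = 51.3333 − 44.7333 = 6.6000 ≈ 6.6.

6.6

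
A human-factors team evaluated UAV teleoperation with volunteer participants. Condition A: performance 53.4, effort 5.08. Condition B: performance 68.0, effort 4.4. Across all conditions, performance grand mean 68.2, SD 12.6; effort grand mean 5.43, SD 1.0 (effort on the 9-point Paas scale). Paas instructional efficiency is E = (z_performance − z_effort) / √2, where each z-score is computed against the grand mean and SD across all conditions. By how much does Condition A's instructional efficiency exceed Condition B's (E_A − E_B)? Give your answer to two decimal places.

-1.30

Condition A: z_P = (53.4 − 68.2)/12.6 = -1.1746; z_E = (5.08 − 5.43)/1.0 = -0.3500; E_A = (-1.1746 − (-0.3500))/√2 = -0.5831.
Condition B: z_P = (68.0 − 68.2)/12.6 = -0.0159; z_E = (4.4 − 5.43)/1.0 = -1.0300; E_B = (-0.0159 − (-1.0300))/√2 = 0.7171.
E_A − E_B = -0.5831 − 0.7171 = -1.3002 ≈ -1.30.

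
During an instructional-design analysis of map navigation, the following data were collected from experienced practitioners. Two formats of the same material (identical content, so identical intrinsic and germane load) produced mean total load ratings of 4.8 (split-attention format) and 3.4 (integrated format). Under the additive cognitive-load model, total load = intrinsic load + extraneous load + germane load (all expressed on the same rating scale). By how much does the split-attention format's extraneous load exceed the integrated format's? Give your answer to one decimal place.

Intrinsic and germane load are equal across formats, so the difference in total load equals the difference in extraneous load.
Extraneous-load difference = 4.8 − 3.4 = 1.4.

1.4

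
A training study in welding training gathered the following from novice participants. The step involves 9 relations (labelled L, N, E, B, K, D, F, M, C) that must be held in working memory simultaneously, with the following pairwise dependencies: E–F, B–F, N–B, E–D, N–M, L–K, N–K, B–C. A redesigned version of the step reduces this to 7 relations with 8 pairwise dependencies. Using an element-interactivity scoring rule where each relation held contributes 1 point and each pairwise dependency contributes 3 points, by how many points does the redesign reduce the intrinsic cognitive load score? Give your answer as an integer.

2

Original: 9 × 1 + 8 × 3 = 9 + 24 = 33.
Redesigned: 7 × 1 + 8 × 3 = 7 + 24 = 31.
Reduction = 33 − 31 = 2.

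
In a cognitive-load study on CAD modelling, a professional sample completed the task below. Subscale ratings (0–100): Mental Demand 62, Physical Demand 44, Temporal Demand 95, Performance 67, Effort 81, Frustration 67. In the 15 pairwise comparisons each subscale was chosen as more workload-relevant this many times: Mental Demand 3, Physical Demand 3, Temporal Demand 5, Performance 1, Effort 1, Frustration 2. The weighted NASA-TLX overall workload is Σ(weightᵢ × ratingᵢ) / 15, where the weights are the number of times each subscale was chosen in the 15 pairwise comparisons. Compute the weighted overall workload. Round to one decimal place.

The tallies are the weights (they sum to 15).
Weighted sum = 3·62 + 3·44 + 5·95 + 1·67 + 1·81 + 2·67
            = 186 + 132 + 475 + 67 + 81 + 134 = 1075.
Overall workload = 1075 / 15 = 71.6667 ≈ 71.7.

71.7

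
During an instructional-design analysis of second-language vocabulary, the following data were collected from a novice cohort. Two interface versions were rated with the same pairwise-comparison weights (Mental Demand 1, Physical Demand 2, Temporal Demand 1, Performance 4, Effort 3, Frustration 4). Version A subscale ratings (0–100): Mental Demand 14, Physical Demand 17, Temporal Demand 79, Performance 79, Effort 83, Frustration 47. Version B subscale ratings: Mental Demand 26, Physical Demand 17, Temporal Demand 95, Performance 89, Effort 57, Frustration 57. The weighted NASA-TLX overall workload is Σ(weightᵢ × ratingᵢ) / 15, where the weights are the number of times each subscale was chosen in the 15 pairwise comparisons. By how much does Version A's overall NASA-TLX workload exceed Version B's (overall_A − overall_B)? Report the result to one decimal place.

Version A weighted sum = 1·14 + 2·17 + 1·79 + 4·79 + 3·83 + 4·47 = 14 + 34 + 79 + 316 + 249 + 188 = 880; overall_A = 880/15 = 58.6667.
Version B weighted sum = 1·26 + 2·17 + 1·95 + 4·89 + 3·57 + 4·57 = 26 + 34 + 95 + 356 + 171 + 228 = 910; overall_B = 910/15 = 60.6667.
Difference = 58.6667 − 60.6667 = -2.0000 ≈ -2.0.

-2.0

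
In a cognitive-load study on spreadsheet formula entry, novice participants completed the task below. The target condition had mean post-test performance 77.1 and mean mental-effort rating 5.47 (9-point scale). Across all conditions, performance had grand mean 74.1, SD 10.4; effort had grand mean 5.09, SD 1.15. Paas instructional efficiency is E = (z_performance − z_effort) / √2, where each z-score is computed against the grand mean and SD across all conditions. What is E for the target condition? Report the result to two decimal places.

-0.03

z_performance = (77.1 − 74.1) / 10.4 = 3.0000 / 10.4 = 0.2885.
z_effort = (5.47 − 5.09) / 1.15 = 0.3800 / 1.15 = 0.3304.
z_P − z_E = 0.2885 − 0.3304 = -0.0419.
E = -0.0419 / √2 = -0.0419 / 1.41421 = -0.0296 ≈ -0.03.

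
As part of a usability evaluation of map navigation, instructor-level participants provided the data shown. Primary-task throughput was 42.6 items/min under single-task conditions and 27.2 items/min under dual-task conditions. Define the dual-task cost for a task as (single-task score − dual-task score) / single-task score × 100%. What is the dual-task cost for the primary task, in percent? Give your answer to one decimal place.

Cost = (42.6 − 27.2) / 42.6 × 100%
     = 15.4000 / 42.6 × 100% = 36.1502%.
≈ 36.2%.

36.2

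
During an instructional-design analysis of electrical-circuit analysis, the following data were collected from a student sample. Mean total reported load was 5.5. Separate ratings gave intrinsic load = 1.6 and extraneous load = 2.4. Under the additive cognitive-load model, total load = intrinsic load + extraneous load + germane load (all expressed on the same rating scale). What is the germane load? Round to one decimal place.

1.5

germane load = total − intrinsic − extraneous
             = 5.5 − 1.6 − 2.4 = 1.5.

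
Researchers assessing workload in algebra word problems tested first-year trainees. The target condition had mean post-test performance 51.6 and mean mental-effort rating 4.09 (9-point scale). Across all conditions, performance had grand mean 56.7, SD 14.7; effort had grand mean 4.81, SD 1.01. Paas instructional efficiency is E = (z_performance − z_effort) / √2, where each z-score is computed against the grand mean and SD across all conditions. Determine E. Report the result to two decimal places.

0.26

z_performance = (51.6 − 56.7) / 14.7 = -5.1000 / 14.7 = -0.3469.
z_effort = (4.09 − 4.81) / 1.01 = -0.7200 / 1.01 = -0.7129.
z_P − z_E = -0.3469 − (-0.7129) = 0.3660.
E = 0.3660 / √2 = 0.3660 / 1.41421 = 0.2588 ≈ 0.26.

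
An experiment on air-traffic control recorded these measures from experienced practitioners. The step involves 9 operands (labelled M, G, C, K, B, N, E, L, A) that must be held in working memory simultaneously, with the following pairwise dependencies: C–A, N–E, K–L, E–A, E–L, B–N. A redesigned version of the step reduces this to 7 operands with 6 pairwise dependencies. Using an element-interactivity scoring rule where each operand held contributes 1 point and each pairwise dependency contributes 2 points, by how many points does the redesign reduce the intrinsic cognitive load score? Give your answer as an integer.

Original: 9 × 1 + 6 × 2 = 9 + 12 = 21.
Redesigned: 7 × 1 + 6 × 2 = 7 + 12 = 19.
Reduction = 21 − 19 = 2.

2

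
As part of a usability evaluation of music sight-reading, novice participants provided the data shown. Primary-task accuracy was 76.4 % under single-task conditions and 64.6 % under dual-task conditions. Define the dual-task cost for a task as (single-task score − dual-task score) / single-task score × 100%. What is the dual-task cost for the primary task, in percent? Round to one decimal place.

15.4

Cost = (76.4 − 64.6) / 76.4 × 100%
     = 11.8000 / 76.4 × 100% = 15.4450%.
≈ 15.4%.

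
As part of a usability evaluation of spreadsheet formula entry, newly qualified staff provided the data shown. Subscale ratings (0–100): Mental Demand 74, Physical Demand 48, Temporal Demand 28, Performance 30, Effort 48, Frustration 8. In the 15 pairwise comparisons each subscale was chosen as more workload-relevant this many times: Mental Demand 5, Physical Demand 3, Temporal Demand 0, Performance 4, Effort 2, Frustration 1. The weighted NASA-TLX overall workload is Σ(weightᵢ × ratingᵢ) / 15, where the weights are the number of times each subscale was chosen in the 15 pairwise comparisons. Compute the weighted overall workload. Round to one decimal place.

49.2

The tallies are the weights (they sum to 15).
Weighted sum = 5·74 + 3·48 + 0·28 + 4·30 + 2·48 + 1·8
            = 370 + 144 + 0 + 120 + 96 + 8 = 738.
Overall workload = 738 / 15 = 49.2000 ≈ 49.2.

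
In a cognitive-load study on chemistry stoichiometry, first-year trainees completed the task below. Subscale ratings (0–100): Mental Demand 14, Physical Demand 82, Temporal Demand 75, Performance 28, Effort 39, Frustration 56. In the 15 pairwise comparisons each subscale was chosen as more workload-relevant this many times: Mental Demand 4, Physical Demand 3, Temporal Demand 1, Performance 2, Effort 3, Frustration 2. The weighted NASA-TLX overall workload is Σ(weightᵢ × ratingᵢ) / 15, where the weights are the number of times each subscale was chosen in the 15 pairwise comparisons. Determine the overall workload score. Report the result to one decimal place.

The tallies are the weights (they sum to 15).
Weighted sum = 4·14 + 3·82 + 1·75 + 2·28 + 3·39 + 2·56
            = 56 + 246 + 75 + 56 + 117 + 112 = 662.
Overall workload = 662 / 15 = 44.1333 ≈ 44.1.

44.1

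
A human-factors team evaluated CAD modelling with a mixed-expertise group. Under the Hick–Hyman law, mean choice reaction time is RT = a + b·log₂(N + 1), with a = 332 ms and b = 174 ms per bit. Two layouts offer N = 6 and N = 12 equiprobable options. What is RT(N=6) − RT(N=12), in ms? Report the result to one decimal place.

-155.4

RT(6) = 332 + 174·log₂(7) = 332 + 174·2.8074 = 820.4876 ms.
RT(12) = 332 + 174·log₂(13) = 332 + 174·3.7004 = 975.8696 ms.
Difference = 820.4876 − 975.8696 = -155.3820 ≈ -155.4 ms.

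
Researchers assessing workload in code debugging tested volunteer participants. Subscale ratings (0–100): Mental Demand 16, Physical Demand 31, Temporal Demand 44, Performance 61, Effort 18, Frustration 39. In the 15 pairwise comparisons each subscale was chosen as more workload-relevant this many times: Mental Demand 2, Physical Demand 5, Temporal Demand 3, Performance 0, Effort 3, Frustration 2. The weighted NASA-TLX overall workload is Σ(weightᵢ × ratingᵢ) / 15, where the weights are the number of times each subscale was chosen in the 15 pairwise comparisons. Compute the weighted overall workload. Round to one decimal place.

30.1

The tallies are the weights (they sum to 15).
Weighted sum = 2·16 + 5·31 + 3·44 + 0·61 + 3·18 + 2·39
            = 32 + 155 + 132 + 0 + 54 + 78 = 451.
Overall workload = 451 / 15 = 30.0667 ≈ 30.1.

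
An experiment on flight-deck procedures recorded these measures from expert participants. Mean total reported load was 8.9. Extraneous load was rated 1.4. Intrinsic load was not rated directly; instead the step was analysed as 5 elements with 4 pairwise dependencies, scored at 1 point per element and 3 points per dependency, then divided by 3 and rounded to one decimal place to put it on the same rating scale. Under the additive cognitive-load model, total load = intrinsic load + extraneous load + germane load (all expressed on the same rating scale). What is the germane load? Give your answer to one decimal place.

1.8

Intrinsic (element-interactivity): (5 × 1 + 4 × 3) / 3 = 17 / 3 = 5.6667 → 5.7.
germane load = total − intrinsic − extraneous
             = 8.9 − 5.7 − 1.4 = 1.8.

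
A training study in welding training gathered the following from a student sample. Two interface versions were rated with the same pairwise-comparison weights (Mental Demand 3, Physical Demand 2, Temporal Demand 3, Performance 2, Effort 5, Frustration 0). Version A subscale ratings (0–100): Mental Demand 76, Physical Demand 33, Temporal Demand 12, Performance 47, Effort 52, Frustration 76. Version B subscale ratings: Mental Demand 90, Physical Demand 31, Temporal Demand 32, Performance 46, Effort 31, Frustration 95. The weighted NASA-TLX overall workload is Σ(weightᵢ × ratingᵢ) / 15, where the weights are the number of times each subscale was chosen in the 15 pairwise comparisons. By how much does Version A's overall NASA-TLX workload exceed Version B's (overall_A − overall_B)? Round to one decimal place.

0.6

Version A weighted sum = 3·76 + 2·33 + 3·12 + 2·47 + 5·52 + 0·76 = 228 + 66 + 36 + 94 + 260 + 0 = 684; overall_A = 684/15 = 45.6000.
Version B weighted sum = 3·90 + 2·31 + 3·32 + 2·46 + 5·31 + 0·95 = 270 + 62 + 96 + 92 + 155 + 0 = 675; overall_B = 675/15 = 45.0000.
Difference = 45.6000 − 45.0000 = 0.6000 ≈ 0.6.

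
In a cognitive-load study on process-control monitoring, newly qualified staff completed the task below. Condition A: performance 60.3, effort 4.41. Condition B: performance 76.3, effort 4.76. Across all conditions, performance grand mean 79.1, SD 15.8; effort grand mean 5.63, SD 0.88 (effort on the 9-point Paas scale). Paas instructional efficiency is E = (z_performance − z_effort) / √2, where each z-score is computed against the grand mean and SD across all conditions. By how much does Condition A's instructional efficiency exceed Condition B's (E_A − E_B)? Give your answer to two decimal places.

-0.43

Condition A: z_P = (60.3 − 79.1)/15.8 = -1.1899; z_E = (4.41 − 5.63)/0.88 = -1.3864; E_A = (-1.1899 − (-1.3864))/√2 = 0.1389.
Condition B: z_P = (76.3 − 79.1)/15.8 = -0.1772; z_E = (4.76 − 5.63)/0.88 = -0.9886; E_B = (-0.1772 − (-0.9886))/√2 = 0.5737.
E_A − E_B = 0.1389 − 0.5737 = -0.4348 ≈ -0.43.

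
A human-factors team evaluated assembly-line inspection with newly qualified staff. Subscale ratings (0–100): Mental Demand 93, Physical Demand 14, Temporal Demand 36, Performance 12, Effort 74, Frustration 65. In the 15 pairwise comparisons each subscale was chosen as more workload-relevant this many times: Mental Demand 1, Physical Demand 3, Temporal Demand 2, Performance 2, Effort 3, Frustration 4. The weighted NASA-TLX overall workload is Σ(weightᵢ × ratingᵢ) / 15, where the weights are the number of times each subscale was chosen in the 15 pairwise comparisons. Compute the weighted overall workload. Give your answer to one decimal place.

47.5

The tallies are the weights (they sum to 15).
Weighted sum = 1·93 + 3·14 + 2·36 + 2·12 + 3·74 + 4·65
            = 93 + 42 + 72 + 24 + 222 + 260 = 713.
Overall workload = 713 / 15 = 47.5333 ≈ 47.5.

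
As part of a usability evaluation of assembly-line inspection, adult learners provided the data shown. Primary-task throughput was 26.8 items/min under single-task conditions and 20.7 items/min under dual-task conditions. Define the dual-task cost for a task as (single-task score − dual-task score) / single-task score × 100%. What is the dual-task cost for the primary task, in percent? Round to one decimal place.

22.8

Cost = (26.8 − 20.7) / 26.8 × 100%
     = 6.1000 / 26.8 × 100% = 22.7612%.
≈ 22.8%.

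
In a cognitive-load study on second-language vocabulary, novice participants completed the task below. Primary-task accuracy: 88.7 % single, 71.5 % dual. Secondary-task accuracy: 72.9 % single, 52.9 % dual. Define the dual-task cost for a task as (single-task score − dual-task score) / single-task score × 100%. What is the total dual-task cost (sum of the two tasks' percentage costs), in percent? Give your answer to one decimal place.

46.8

Primary cost = (88.7 − 71.5) / 88.7 × 100% = 19.3912%.
Secondary cost = (72.9 − 52.9) / 72.9 × 100% = 27.4348%.
Total = 19.3912% + 27.4348% = 46.8260% ≈ 46.8%.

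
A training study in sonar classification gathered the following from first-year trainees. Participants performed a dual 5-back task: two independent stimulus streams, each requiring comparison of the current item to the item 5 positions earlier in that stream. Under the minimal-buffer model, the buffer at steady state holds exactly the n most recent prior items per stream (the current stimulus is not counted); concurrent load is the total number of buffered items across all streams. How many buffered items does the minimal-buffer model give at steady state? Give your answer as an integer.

10

Each stream's buffer holds its 5 most recent prior items.
Two independent streams: 2 × 5 = 10 buffered items at steady state.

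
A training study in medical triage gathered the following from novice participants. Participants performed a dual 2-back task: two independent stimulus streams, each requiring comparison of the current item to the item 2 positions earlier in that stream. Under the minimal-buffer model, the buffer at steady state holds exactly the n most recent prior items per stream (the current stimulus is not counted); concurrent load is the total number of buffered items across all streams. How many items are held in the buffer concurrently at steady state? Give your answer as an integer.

4

Each stream's buffer holds its 2 most recent prior items.
Two independent streams: 2 × 2 = 4 buffered items at steady state.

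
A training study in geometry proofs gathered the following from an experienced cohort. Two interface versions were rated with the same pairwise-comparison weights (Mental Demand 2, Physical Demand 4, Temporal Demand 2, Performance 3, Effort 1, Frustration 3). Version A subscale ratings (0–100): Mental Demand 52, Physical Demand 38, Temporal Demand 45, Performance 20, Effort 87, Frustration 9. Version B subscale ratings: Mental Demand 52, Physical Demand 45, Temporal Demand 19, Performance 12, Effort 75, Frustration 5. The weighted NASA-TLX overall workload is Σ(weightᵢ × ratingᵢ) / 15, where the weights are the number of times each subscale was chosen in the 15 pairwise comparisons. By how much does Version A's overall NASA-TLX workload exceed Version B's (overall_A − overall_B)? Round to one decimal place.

4.8

Version A weighted sum = 2·52 + 4·38 + 2·45 + 3·20 + 1·87 + 3·9 = 104 + 152 + 90 + 60 + 87 + 27 = 520; overall_A = 520/15 = 34.6667.
Version B weighted sum = 2·52 + 4·45 + 2·19 + 3·12 + 1·75 + 3·5 = 104 + 180 + 38 + 36 + 75 + 15 = 448; overall_B = 448/15 = 29.8667.
Difference = 34.6667 − 29.8667 = 4.8000 ≈ 4.8.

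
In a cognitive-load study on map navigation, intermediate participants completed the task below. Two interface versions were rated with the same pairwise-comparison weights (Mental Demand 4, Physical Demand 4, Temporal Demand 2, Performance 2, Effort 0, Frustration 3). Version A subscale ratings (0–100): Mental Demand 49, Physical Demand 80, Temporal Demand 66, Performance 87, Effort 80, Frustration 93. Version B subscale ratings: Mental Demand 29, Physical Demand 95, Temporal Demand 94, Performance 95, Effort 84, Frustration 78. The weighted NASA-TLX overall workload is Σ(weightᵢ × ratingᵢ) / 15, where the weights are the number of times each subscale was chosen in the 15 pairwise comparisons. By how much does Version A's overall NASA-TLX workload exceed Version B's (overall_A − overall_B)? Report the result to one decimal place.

Version A weighted sum = 4·49 + 4·80 + 2·66 + 2·87 + 0·80 + 3·93 = 196 + 320 + 132 + 174 + 0 + 279 = 1101; overall_A = 1101/15 = 73.4000.
Version B weighted sum = 4·29 + 4·95 + 2·94 + 2·95 + 0·84 + 3·78 = 116 + 380 + 188 + 190 + 0 + 234 = 1108; overall_B = 1108/15 = 73.8667.
Difference = 73.4000 − 73.8667 = -0.4667 ≈ -0.5.

-0.5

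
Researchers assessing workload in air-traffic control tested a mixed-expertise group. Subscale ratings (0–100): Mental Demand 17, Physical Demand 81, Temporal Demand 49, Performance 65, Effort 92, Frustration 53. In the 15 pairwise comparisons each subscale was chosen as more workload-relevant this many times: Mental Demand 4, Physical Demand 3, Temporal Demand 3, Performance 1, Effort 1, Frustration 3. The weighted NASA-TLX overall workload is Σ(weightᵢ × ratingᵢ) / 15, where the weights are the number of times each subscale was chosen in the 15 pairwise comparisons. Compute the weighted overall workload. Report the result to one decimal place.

51.6

The tallies are the weights (they sum to 15).
Weighted sum = 4·17 + 3·81 + 3·49 + 1·65 + 1·92 + 3·53
            = 68 + 243 + 147 + 65 + 92 + 159 = 774.
Overall workload = 774 / 15 = 51.6000 ≈ 51.6.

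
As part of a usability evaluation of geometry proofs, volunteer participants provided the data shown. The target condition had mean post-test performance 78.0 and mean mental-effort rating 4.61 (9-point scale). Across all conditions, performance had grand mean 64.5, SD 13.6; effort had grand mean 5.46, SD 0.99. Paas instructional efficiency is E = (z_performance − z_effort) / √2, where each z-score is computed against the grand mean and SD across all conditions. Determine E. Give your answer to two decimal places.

1.31

z_performance = (78.0 − 64.5) / 13.6 = 13.5000 / 13.6 = 0.9926.
z_effort = (4.61 − 5.46) / 0.99 = -0.8500 / 0.99 = -0.8586.
z_P − z_E = 0.9926 − (-0.8586) = 1.8512.
E = 1.8512 / √2 = 1.8512 / 1.41421 = 1.3090 ≈ 1.31.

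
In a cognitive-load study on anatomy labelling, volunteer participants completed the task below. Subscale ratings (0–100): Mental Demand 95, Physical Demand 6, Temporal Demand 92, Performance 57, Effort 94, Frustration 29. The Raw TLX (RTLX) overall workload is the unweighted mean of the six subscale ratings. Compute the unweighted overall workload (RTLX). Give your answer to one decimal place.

Sum of ratings = 95 + 6 + 92 + 57 + 94 + 29 = 373.
RTLX = 373 / 6 = 62.1667 ≈ 62.2.

62.2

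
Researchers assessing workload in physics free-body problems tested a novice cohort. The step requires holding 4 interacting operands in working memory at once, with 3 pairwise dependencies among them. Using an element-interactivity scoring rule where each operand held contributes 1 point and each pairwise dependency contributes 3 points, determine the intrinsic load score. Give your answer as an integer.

13

Element contribution: 4 × 1 = 4.
Interaction contribution: 3 × 3 = 9.
Intrinsic load = 4 + 9 = 13.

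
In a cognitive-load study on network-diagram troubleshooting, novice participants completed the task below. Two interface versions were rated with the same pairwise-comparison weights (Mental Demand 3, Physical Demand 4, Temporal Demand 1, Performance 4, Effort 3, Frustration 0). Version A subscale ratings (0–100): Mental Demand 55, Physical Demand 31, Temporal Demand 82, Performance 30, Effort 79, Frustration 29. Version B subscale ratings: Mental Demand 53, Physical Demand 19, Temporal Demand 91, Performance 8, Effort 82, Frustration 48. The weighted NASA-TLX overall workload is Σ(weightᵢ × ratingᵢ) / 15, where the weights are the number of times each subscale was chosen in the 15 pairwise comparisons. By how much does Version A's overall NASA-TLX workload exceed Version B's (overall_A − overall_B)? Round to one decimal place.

Version A weighted sum = 3·55 + 4·31 + 1·82 + 4·30 + 3·79 + 0·29 = 165 + 124 + 82 + 120 + 237 + 0 = 728; overall_A = 728/15 = 48.5333.
Version B weighted sum = 3·53 + 4·19 + 1·91 + 4·8 + 3·82 + 0·48 = 159 + 76 + 91 + 32 + 246 + 0 = 604; overall_B = 604/15 = 40.2667.
Difference = 48.5333 − 40.2667 = 8.2666 ≈ 8.3.

8.3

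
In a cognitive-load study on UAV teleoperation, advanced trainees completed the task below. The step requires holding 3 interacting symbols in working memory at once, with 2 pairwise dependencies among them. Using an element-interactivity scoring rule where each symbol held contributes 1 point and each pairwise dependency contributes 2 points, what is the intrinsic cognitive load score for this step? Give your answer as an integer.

Element contribution: 3 × 1 = 3.
Interaction contribution: 2 × 2 = 4.
Intrinsic load = 3 + 4 = 7.

7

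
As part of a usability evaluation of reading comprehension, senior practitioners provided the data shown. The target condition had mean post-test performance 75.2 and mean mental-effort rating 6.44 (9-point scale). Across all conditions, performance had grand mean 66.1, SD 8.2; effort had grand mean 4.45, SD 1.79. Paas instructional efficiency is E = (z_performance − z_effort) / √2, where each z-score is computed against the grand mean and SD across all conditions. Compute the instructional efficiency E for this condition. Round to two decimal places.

0.00

z_performance = (75.2 − 66.1) / 8.2 = 9.1000 / 8.2 = 1.1098.
z_effort = (6.44 − 4.45) / 1.79 = 1.9900 / 1.79 = 1.1117.
z_P − z_E = 1.1098 − 1.1117 = -0.0019.
E = -0.0019 / √2 = -0.0019 / 1.41421 = -0.0013 ≈ 0.00.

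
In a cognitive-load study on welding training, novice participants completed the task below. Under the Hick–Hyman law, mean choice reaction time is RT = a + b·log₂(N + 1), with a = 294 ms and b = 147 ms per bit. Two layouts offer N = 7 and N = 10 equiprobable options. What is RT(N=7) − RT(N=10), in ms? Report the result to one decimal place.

RT(7) = 294 + 147·log₂(8) = 294 + 147·3.0000 = 735.0000 ms.
RT(10) = 294 + 147·log₂(11) = 294 + 147·3.4594 = 802.5318 ms.
Difference = 735.0000 − 802.5318 = -67.5318 ≈ -67.5 ms.

-67.5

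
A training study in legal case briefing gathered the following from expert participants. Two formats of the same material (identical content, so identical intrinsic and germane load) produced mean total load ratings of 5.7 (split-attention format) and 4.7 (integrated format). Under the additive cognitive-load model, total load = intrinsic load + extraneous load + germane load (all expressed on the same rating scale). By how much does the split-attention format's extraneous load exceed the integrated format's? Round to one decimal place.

1.0

Intrinsic and germane load are equal across formats, so the difference in total load equals the difference in extraneous load.
Extraneous-load difference = 5.7 − 4.7 = 1.0.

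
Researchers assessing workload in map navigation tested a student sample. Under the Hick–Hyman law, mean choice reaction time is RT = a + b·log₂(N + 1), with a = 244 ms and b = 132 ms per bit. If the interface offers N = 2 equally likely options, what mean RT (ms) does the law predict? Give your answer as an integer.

453

log₂(2 + 1) = log₂(3) = 1.5850.
RT = 244 + 132 × 1.5850 = 244 + 209.2200 = 453.2200 ms.
≈ 453 ms.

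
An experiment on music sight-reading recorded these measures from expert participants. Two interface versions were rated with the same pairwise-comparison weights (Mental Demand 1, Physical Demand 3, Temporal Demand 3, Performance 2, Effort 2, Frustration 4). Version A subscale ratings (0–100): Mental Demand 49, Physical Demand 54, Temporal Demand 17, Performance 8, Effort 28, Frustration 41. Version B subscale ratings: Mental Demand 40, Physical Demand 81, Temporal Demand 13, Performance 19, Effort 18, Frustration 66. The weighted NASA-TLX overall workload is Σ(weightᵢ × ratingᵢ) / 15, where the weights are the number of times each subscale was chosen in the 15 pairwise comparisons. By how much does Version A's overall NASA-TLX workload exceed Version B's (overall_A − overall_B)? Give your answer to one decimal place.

-10.8

Version A weighted sum = 1·49 + 3·54 + 3·17 + 2·8 + 2·28 + 4·41 = 49 + 162 + 51 + 16 + 56 + 164 = 498; overall_A = 498/15 = 33.2000.
Version B weighted sum = 1·40 + 3·81 + 3·13 + 2·19 + 2·18 + 4·66 = 40 + 243 + 39 + 38 + 36 + 264 = 660; overall_B = 660/15 = 44.0000.
Difference = 33.2000 − 44.0000 = -10.8000 ≈ -10.8.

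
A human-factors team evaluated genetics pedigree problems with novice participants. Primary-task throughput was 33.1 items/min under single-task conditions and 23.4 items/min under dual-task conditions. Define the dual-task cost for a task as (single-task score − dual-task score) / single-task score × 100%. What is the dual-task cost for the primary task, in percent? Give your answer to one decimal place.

29.3

Cost = (33.1 − 23.4) / 33.1 × 100%
     = 9.7000 / 33.1 × 100% = 29.3051%.
≈ 29.3%.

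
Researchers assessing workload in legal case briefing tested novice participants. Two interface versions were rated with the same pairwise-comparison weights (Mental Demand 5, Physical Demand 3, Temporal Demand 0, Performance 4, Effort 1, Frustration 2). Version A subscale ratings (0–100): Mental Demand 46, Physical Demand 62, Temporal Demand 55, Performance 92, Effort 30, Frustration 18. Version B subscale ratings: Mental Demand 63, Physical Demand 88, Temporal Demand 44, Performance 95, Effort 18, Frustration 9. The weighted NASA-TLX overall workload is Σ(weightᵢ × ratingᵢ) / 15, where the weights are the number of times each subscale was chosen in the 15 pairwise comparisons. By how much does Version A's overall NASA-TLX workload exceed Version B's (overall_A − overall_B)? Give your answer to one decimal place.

-9.7

Version A weighted sum = 5·46 + 3·62 + 0·55 + 4·92 + 1·30 + 2·18 = 230 + 186 + 0 + 368 + 30 + 36 = 850; overall_A = 850/15 = 56.6667.
Version B weighted sum = 5·63 + 3·88 + 0·44 + 4·95 + 1·18 + 2·9 = 315 + 264 + 0 + 380 + 18 + 18 = 995; overall_B = 995/15 = 66.3333.
Difference = 56.6667 − 66.3333 = -9.6666 ≈ -9.7.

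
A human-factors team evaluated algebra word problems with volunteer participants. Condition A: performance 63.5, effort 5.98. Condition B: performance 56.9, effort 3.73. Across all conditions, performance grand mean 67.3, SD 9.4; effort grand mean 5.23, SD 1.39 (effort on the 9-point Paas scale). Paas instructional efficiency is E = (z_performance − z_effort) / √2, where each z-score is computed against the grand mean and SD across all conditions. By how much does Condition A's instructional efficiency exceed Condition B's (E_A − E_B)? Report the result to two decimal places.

-0.65

Condition A: z_P = (63.5 − 67.3)/9.4 = -0.4043; z_E = (5.98 − 5.23)/1.39 = 0.5396; E_A = (-0.4043 − 0.5396)/√2 = -0.6674.
Condition B: z_P = (56.9 − 67.3)/9.4 = -1.1064; z_E = (3.73 − 5.23)/1.39 = -1.0791; E_B = (-1.1064 − (-1.0791))/√2 = -0.0193.
E_A − E_B = -0.6674 − (-0.0193) = -0.6481 ≈ -0.65.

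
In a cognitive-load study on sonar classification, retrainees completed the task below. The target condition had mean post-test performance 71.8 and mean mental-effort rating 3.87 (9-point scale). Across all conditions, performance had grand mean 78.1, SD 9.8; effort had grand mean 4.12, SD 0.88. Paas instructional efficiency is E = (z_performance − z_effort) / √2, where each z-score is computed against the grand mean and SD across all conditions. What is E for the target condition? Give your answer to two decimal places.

z_performance = (71.8 − 78.1) / 9.8 = -6.3000 / 9.8 = -0.6429.
z_effort = (3.87 − 4.12) / 0.88 = -0.2500 / 0.88 = -0.2841.
z_P − z_E = -0.6429 − (-0.2841) = -0.3588.
E = -0.3588 / √2 = -0.3588 / 1.41421 = -0.2537 ≈ -0.25.

-0.25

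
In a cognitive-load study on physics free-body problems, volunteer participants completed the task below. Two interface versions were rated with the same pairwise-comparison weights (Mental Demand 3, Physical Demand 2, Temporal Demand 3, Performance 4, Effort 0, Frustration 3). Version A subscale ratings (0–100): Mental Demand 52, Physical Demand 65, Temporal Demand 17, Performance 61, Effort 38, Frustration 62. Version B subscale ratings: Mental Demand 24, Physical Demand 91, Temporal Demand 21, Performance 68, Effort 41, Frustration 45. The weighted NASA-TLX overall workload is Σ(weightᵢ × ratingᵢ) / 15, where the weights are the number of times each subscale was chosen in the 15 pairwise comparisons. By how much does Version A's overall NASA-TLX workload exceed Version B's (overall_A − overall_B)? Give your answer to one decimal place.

2.9

Version A weighted sum = 3·52 + 2·65 + 3·17 + 4·61 + 0·38 + 3·62 = 156 + 130 + 51 + 244 + 0 + 186 = 767; overall_A = 767/15 = 51.1333.
Version B weighted sum = 3·24 + 2·91 + 3·21 + 4·68 + 0·41 + 3·45 = 72 + 182 + 63 + 272 + 0 + 135 = 724; overall_B = 724/15 = 48.2667.
Difference = 51.1333 − 48.2667 = 2.8666 ≈ 2.9.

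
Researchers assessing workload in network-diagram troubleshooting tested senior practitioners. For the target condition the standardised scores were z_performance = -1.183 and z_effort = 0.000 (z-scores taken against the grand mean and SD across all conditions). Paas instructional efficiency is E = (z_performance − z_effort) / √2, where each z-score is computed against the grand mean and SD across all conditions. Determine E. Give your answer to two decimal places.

-0.84

z_P − z_E = -1.183 − 0.000 = -1.1830.
E = -1.1830 / √2 = -1.1830 / 1.41421 = -0.8365 ≈ -0.84.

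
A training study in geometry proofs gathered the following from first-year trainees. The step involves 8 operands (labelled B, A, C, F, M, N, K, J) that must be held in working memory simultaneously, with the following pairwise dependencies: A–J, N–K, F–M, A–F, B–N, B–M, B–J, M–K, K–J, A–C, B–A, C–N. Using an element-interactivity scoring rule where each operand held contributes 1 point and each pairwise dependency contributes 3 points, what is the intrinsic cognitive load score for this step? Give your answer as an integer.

44

Count of operands held simultaneously: 8.
Count of pairwise dependencies listed: 12.
Element contribution: 8 × 1 = 8.
Interaction contribution: 12 × 3 = 36.
Intrinsic load = 8 + 36 = 44.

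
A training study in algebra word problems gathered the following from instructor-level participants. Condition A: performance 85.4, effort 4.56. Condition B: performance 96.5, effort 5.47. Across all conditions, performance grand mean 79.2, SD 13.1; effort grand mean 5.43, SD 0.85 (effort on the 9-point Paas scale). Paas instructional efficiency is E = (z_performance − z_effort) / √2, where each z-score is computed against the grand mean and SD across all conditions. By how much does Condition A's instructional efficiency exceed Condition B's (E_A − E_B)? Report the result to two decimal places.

Condition A: z_P = (85.4 − 79.2)/13.1 = 0.4733; z_E = (4.56 − 5.43)/0.85 = -1.0235; E_A = (0.4733 − (-1.0235))/√2 = 1.0584.
Condition B: z_P = (96.5 − 79.2)/13.1 = 1.3206; z_E = (5.47 − 5.43)/0.85 = 0.0471; E_B = (1.3206 − 0.0471)/√2 = 0.9005.
E_A − E_B = 1.0584 − 0.9005 = 0.1579 ≈ 0.16.

0.16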